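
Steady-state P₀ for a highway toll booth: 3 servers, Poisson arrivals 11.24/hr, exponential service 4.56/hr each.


a = λ/μ = 11.24/4.56 = 2.4649; ρ = a/c = 0.8216
Σ_{k=0}^{2} a^k/k! (terms k=0..2) = 1.00000 + 2.46491 + 3.03790 = 6.50281
Tail: a^3/(3!(1−ρ)) = 14.97630/(6·0.1784) = 13.99424
P₀ = 1/(6.50281 + 13.99424) = 1/20.49705 = 0.048788

Final: 0.048788


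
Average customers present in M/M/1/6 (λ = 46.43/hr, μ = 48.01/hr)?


ρ = 46.43/48.01 = 0.9671
L = ρ[1 − (K+1)ρ^K + Kρ^(K+1)] / [(1−ρ)(1−ρ^(K+1))]
Numerator: 0.9671·(1 − 7·0.818091 + 6·0.791168) = 0.019699
Denominator: (0.03291)·(0.208832) = 0.006873
L = 0.019699/0.006873 = 2.8663

Final: 2.8663


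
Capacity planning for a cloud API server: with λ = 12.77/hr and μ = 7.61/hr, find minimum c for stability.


Stability requires cμ > λ ⇔ c > λ/μ.
λ/μ = 12.77/7.61 = 1.6781
Minimum integer c = ⌊1.6781⌋ + 1 = 2
Check: 2·7.61 = 15.22 > 12.77, while 1·7.61 = 7.61 ≤ 12.77

Final: 2 servers


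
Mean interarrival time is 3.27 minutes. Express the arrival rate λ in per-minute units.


λ = 1/(interarrival time) in consistent units.
1 minute = 1 min, so λ = 1/3.27 = 0.3058 per minute

Final: 0.3058 /min


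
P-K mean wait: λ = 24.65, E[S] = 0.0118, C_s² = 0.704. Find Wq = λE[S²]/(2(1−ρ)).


ρ = λ·E[S] = 24.65·0.0118 = 0.2909
E[S²] = E[S]²(1+C_s²) = 0.0118²·(1+0.704) = 0.0002373
Wq = λ·E[S²]/(2(1−ρ)) = 24.65·0.0002373/(2·0.7091) = 0.004124 hr

Final: 0.004124 hr


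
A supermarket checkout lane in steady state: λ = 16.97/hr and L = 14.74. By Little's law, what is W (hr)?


W = L/λ = 14.74/16.97 = 0.8686 hr

Final: 0.8686 hr


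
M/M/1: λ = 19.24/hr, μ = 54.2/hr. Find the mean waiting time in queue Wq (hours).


ρ = 19.24/54.2 = 0.3550
Wq = ρ/(μ−λ) = 0.3550/(54.2 − 19.24) = 0.3550/34.96 = 0.01015 hr

Final: 0.01015 hr


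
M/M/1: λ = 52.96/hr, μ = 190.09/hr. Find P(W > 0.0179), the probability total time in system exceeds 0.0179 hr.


W ~ Exponential(μ−λ) for M/M/1.
μ − λ = 190.09 − 52.96 = 137.1300
P(W > t) = e^{−(μ−λ)t} = e^{−2.4546} = 0.085895

Final: 0.085895


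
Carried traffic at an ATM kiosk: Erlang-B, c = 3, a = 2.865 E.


B(3,2.865) = 0.329681 (Erlang-B)
Carried load = a(1 − B) = 2.865·(1 − 0.329681) = 2.865·0.670319 = 1.9205 E

Final: 1.9205 Erlangs


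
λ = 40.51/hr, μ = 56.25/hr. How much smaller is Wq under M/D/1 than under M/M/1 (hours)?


ρ = 40.51/56.25 = 0.7202
Wq(M/M/1) = ρ/(μ−λ) = 0.7202/15.74 = 0.04575 hr
Wq(M/D/1) = ρ/(2(μ−λ)) = 0.02288 hr
Savings = 0.04575 − 0.02288 = 0.02288 hr

Final: 0.02288 hr


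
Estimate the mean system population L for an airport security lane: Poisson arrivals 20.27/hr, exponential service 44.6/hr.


ρ = λ/μ = 20.27/44.6 = 0.4545
L = ρ/(1−ρ) = 0.4545/(1 − 0.4545) = 0.4545/0.5455 = 0.8331

Final: 0.8331


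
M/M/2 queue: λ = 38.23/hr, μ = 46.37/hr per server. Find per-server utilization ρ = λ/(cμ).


ρ = λ/(cμ) = 38.23/(2·46.37) = 38.23/92.74 = 0.4122

Final: 0.4122


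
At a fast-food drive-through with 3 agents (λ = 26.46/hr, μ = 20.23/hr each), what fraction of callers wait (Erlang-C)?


a = λ/μ = 1.3080; ρ = a/3 = 0.4360
P₀ = 0.261469 (from M/M/c formula)
C(c,a) = [a^c/(c!(1−ρ))]·P₀ = [2.23760/(6·0.5640)]·0.261469
= 0.66121·0.261469 = 0.172886

Final: 0.172886


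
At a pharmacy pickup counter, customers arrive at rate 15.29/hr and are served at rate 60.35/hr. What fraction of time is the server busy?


ρ = λ/μ = 15.29/60.35 = 0.2534

Final: 0.2534


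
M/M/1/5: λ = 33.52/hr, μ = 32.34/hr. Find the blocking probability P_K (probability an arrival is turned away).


ρ = λ/μ = 33.52/32.34 = 1.0365
P_K = (1−ρ)ρ^K/(1−ρ^(K+1)) = (-0.03649·1.196245)/(1 − 1.239892)
= -0.043648/-0.239892 = 0.181947

Final: 0.181947


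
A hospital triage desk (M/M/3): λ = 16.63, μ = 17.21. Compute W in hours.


a = 0.9663; ρ = 0.3221; P₀ = 0.376649
Lq = P₀·a^c·ρ/(c!(1−ρ)²) = 0.03970
Wq = Lq/λ = 0.03970/16.63 = 0.002387 hr
W = Wq + 1/μ = 0.002387 + 0.05811 = 0.06049 hr

Final: 0.06049 hr


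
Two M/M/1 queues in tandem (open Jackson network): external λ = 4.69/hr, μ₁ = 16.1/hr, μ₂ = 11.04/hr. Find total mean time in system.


Each node sees arrival rate λ = 4.69/hr (tandem ⇒ throughput preserved).
W₁ = 1/(μ₁−λ) = 1/(16.1−4.69) = 0.08764 hr
W₂ = 1/(μ₂−λ) = 1/(11.04−4.69) = 0.15748 hr
W_total = W₁ + W₂ = 0.08764 + 0.15748 = 0.24512 hr

Final: 0.24512 hr


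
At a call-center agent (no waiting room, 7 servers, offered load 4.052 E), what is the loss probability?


B(c,a) = (a^c/c!) / Σ_{k=0}^{c} a^k/k!
a^7/7! = 3.558406
Σ terms (k=0..7): 1.00000 + 4.05200 + 8.20935 + 11.08810 + 11.23224 + 9.10261 + 6.14730 + 3.55841 = 54.390006
B = 3.558406/54.390006 = 0.065424

Final: 0.065424


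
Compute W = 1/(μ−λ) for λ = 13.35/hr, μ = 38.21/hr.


W = 1/(μ−λ) = 1/(38.21 − 13.35) = 1/24.86 = 0.04023 hr

Final: 0.04023 hr


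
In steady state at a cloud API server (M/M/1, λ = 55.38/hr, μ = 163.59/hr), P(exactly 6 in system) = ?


ρ = 55.38/163.59 = 0.3385
P_n = (1−ρ)·ρ^n = (1 − 0.3385)·0.3385^6 = 0.6615·0.001505 = 0.0009956

Final: 0.0009956


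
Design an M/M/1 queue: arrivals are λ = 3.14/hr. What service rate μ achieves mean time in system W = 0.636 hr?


W = 1/(μ−λ) ⇒ μ − λ = 1/W = 1/0.636 = 1.5723
μ = λ + 1/W = 3.14 + 1.5723 = 4.7123 per hr

Final: 4.7123 /hr


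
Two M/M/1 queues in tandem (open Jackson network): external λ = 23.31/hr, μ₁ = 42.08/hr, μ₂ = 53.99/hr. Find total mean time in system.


Each node sees arrival rate λ = 23.31/hr (tandem ⇒ throughput preserved).
W₁ = 1/(μ₁−λ) = 1/(42.08−23.31) = 0.05328 hr
W₂ = 1/(μ₂−λ) = 1/(53.99−23.31) = 0.03259 hr
W_total = W₁ + W₂ = 0.05328 + 0.03259 = 0.08587 hr

Final: 0.08587 hr


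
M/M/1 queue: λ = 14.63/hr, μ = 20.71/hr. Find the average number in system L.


ρ = λ/μ = 14.63/20.71 = 0.7064
L = ρ/(1−ρ) = 0.7064/(1 − 0.7064) = 0.7064/0.2936 = 2.4062

Final: 2.4062


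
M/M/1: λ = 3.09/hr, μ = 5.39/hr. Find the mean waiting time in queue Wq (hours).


ρ = 3.09/5.39 = 0.5733
Wq = ρ/(μ−λ) = 0.5733/(5.39 − 3.09) = 0.5733/2.30 = 0.2493 hr

Final: 0.2493 hr


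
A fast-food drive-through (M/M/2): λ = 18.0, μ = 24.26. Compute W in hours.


a = 0.7420; ρ = 0.3710; P₀ = 0.458809
Lq = P₀·a^c·ρ/(c!(1−ρ)²) = 0.11841
Wq = Lq/λ = 0.11841/18.0 = 0.006578 hr
W = Wq + 1/μ = 0.006578 + 0.04122 = 0.04780 hr

Final: 0.04780 hr


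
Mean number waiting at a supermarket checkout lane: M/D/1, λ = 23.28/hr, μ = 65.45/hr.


ρ = 23.28/65.45 = 0.3557
M/D/1: Lq = ρ²/(2(1−ρ)) = 0.1265/(2·0.6443) = 0.09818

Final: 0.09818


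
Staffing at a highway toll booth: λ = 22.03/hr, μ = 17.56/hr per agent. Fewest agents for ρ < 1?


Stability requires cμ > λ ⇔ c > λ/μ.
λ/μ = 22.03/17.56 = 1.2546
Minimum integer c = ⌊1.2546⌋ + 1 = 2
Check: 2·17.56 = 35.12 > 22.03, while 1·17.56 = 17.56 ≤ 22.03

Final: 2 servers


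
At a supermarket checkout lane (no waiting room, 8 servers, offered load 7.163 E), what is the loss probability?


B(c,a) = (a^c/c!) / Σ_{k=0}^{c} a^k/k!
a^8/8! = 171.885438
Σ terms (k=0..8): 1.00000 + 7.16300 + 25.65428 + 61.25388 + 109.69039 + 157.14245 + 187.60189 + 191.97033 + 171.88544 = 913.361660
B = 171.885438/913.361660 = 0.188190

Final: 0.188190


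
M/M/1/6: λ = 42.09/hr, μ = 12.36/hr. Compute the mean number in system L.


ρ = 42.09/12.36 = 3.4053
L = ρ[1 − (K+1)ρ^K + Kρ^(K+1)] / [(1−ρ)(1−ρ^(K+1))]
Numerator: 3.4053·(1 − 7·1559.418672 + 6·5310.350477) = 71332.239175
Denominator: (-2.4053)·(-5309.350477) = 12770.792046
L = 71332.239175/12770.792046 = 5.5856

Final: 5.5856


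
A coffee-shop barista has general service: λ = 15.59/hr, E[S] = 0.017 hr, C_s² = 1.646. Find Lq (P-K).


ρ = λ·E[S] = 15.59·0.017 = 0.2650
Lq = ρ²(1+C_s²)/(2(1−ρ)) = 0.07024·(1+1.646)/(2·0.7350)
= 0.07024·2.6460/1.4699 = 0.12644

Final: 0.12644


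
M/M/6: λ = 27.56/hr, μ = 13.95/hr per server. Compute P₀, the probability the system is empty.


a = λ/μ = 27.56/13.95 = 1.9756; ρ = a/c = 0.3293
Σ_{k=0}^{5} a^k/k! (terms k=0..5) = 1.00000 + 1.97563 + 1.95155 + 1.28518 + 0.63476 + 0.25081 = 7.09793
Tail: a^6/(6!(1−ρ)) = 59.46070/(720·0.6707) = 0.12313
P₀ = 1/(7.09793 + 0.12313) = 1/7.22105 = 0.138484

Final: 0.138484


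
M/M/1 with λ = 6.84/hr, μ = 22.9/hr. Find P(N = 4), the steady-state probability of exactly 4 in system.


ρ = 6.84/22.9 = 0.2987
P_n = (1−ρ)·ρ^n = (1 − 0.2987)·0.2987^4 = 0.7013·0.007959 = 0.005582

Final: 0.005582


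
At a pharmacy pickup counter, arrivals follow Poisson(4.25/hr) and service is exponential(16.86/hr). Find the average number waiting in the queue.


ρ = 4.25/16.86 = 0.2521
Lq = ρ²/(1−ρ) = 0.06354/0.7479 = 0.08496

Final: 0.08496


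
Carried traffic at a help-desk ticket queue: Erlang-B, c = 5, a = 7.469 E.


B(5,7.469) = 0.451331 (Erlang-B)
Carried load = a(1 − B) = 7.469·(1 − 0.451331) = 7.469·0.548669 = 4.0980 E

Final: 4.0980 Erlangs


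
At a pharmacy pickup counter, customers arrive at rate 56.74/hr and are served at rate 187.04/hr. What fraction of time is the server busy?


ρ = λ/μ = 56.74/187.04 = 0.3034

Final: 0.3034


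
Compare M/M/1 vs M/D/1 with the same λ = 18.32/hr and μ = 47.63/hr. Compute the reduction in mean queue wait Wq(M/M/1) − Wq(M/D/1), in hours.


ρ = 18.32/47.63 = 0.3846
Wq(M/M/1) = ρ/(μ−λ) = 0.3846/29.31 = 0.01312 hr
Wq(M/D/1) = ρ/(2(μ−λ)) = 0.006561 hr
Savings = 0.01312 − 0.006561 = 0.006561 hr

Final: 0.006561 hr


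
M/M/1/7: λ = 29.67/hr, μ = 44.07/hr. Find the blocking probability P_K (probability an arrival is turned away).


ρ = λ/μ = 29.67/44.07 = 0.6732
P_K = (1−ρ)ρ^K/(1−ρ^(K+1)) = (0.3268·0.062693)/(1 − 0.042208)
= 0.020485/0.957792 = 0.021388

Final: 0.021388


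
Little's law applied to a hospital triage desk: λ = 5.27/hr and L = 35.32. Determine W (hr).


W = L/λ = 35.32/5.27 = 6.7021 hr

Final: 6.7021 hr


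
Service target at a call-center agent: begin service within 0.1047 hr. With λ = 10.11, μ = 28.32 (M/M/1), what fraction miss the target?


ρ = 10.11/28.32 = 0.3570
P(Wq > t) = ρ·e^{−(μ−λ)t} = 0.3570·e^{−1.9066}
= 0.3570·0.148587 = 0.053044

Final: 0.053044


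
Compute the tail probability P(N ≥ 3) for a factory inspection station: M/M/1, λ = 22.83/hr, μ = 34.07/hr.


ρ = 22.83/34.07 = 0.6701
P(N ≥ n) = ρ^n = 0.6701^3 = 0.300886

Final: 0.300886


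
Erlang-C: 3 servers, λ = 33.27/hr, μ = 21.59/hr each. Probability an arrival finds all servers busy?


a = λ/μ = 1.5410; ρ = a/3 = 0.5137
P₀ = 0.200708 (from M/M/c formula)
C(c,a) = [a^c/(c!(1−ρ))]·P₀ = [3.65932/(6·0.4863)]·0.200708
= 1.25404·0.200708 = 0.251697

Final: 0.251697


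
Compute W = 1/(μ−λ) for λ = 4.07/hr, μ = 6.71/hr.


W = 1/(μ−λ) = 1/(6.71 − 4.07) = 1/2.64 = 0.3788 hr

Final: 0.3788 hr


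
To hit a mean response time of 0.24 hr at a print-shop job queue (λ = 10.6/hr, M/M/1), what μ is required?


W = 1/(μ−λ) ⇒ μ − λ = 1/W = 1/0.24 = 4.1667
μ = λ + 1/W = 10.6 + 4.1667 = 14.7667 per hr

Final: 14.7667 /hr


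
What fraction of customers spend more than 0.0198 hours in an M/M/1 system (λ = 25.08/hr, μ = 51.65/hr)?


W ~ Exponential(μ−λ) for M/M/1.
μ − λ = 51.65 − 25.08 = 26.5700
P(W > t) = e^{−(μ−λ)t} = e^{−0.5261} = 0.590913

Final: 0.590913


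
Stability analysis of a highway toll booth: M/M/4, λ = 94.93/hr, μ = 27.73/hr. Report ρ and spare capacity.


Total capacity cμ = 4·27.73 = 110.92/hr
ρ = λ/(cμ) = 94.93/110.92 = 0.8558
Stable ⇔ ρ < 1: YES
Spare capacity = cμ − λ = 110.92 − 94.93 = 15.99/hr

Final: ρ = 0.8558; stable; margin = 15.99/hr


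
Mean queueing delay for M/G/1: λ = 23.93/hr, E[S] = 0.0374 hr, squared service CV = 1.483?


ρ = λ·E[S] = 23.93·0.0374 = 0.8950
E[S²] = E[S]²(1+C_s²) = 0.0374²·(1+1.483) = 0.003473
Wq = λ·E[S²]/(2(1−ρ)) = 23.93·0.003473/(2·0.1050) = 0.39570 hr

Final: 0.39570 hr


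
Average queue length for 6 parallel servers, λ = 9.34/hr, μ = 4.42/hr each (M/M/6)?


a = λ/μ = 2.1131; ρ = a/6 = 0.3522
P₀ = 0.120610
Lq = P₀·a^c·ρ / (c!·(1−ρ)²) = 0.120610·89.03231·0.3522/(720·0.41966)
= 0.01252

Final: 0.01252


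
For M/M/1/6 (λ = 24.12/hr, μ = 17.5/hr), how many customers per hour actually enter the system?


ρ = 1.3783; P_K = (1−ρ)ρ^6/(1−ρ^7) = 0.306946
λ_eff = λ(1 − P_K) = 24.12·(1 − 0.306946) = 24.12·0.693054 = 16.7165 /hr

Final: 16.7165 /hr


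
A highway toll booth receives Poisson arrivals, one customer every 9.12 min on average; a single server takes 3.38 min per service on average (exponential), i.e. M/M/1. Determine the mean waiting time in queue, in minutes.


λ = 60/9.12 = 6.5789 /hr
μ = 60/3.38 = 17.7515 /hr
ρ = λ/μ = 6.5789/17.7515 = 0.3706
Wq = ρ/(μ−λ) = 0.3706/(17.7515−6.5789) = 0.03317 hr
In minutes: 0.03317·60 = 1.990 min

Final: 1.990 min


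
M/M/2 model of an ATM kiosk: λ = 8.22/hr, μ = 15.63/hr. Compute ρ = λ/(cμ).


ρ = λ/(cμ) = 8.22/(2·15.63) = 8.22/31.26 = 0.2630

Final: 0.2630


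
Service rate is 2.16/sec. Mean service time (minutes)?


Mean service time = 1/μ = 1/2.16 second = 0.46296 second
In minutes: 0.46296 × 0.0166667 = 0.007716 min

Final: 0.007716 min


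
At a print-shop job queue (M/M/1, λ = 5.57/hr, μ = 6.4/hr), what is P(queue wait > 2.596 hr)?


ρ = 5.57/6.4 = 0.8703
P(Wq > t) = ρ·e^{−(μ−λ)t} = 0.8703·e^{−2.1547}
= 0.8703·0.115940 = 0.100904

Final: 0.100904


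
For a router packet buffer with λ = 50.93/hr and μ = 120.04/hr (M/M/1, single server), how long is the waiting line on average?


ρ = 50.93/120.04 = 0.4243
Lq = ρ²/(1−ρ) = 0.1800/0.5757 = 0.3127

Final: 0.3127


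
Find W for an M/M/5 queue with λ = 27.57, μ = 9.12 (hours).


a = 3.0230; ρ = 0.6046; P₀ = 0.045459
Lq = P₀·a^c·ρ/(c!(1−ρ)²) = 0.36988
Wq = Lq/λ = 0.36988/27.57 = 0.01342 hr
W = Wq + 1/μ = 0.01342 + 0.10965 = 0.12307 hr

Final: 0.12307 hr


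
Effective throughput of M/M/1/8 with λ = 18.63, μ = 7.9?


ρ = 2.3582; P_K = (1−ρ)ρ^8/(1−ρ^9) = 0.576208
λ_eff = λ(1 − P_K) = 18.63·(1 − 0.576208) = 18.63·0.423792 = 7.8952 /hr

Final: 7.8952 /hr


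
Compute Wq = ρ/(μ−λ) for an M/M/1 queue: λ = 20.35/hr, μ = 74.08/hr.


ρ = 20.35/74.08 = 0.2747
Wq = ρ/(μ−λ) = 0.2747/(74.08 − 20.35) = 0.2747/53.73 = 0.005113 hr

Final: 0.005113 hr


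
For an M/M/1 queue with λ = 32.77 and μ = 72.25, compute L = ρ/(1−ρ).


ρ = λ/μ = 32.77/72.25 = 0.4536
L = ρ/(1−ρ) = 0.4536/(1 − 0.4536) = 0.4536/0.5464 = 0.8300

Final: 0.8300


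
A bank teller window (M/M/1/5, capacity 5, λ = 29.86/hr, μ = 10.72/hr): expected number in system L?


ρ = 29.86/10.72 = 2.7854
L = ρ[1 − (K+1)ρ^K + Kρ^(K+1)] / [(1−ρ)(1−ρ^(K+1))]
Numerator: 2.7854·(1 − 6·167.677616 + 5·467.057240) = 3705.259722
Denominator: (-1.7854)·(-466.057240) = 832.120855
L = 3705.259722/832.120855 = 4.4528

Final: 4.4528


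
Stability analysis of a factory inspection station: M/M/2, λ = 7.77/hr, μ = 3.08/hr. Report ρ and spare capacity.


Total capacity cμ = 2·3.08 = 6.16/hr
ρ = λ/(cμ) = 7.77/6.16 = 1.2614
Stable ⇔ ρ < 1: NO
Spare capacity = cμ − λ = 6.16 − 7.77 = -1.61/hr

Final: ρ = 1.2614; unstable; margin = -1.61/hr


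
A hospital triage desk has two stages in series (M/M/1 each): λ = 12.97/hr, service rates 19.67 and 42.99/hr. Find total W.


Each node sees arrival rate λ = 12.97/hr (tandem ⇒ throughput preserved).
W₁ = 1/(μ₁−λ) = 1/(19.67−12.97) = 0.14925 hr
W₂ = 1/(μ₂−λ) = 1/(42.99−12.97) = 0.03331 hr
W_total = W₁ + W₂ = 0.14925 + 0.03331 = 0.18256 hr

Final: 0.18256 hr


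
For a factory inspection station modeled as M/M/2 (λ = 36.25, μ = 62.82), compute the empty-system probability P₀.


a = λ/μ = 36.25/62.82 = 0.5770; ρ = a/c = 0.2885
Σ_{k=0}^{1} a^k/k! (terms k=0..1) = 1.00000 + 0.57705 = 1.57705
Tail: a^2/(2!(1−ρ)) = 0.33298/(2·0.7115) = 0.23401
P₀ = 1/(1.57705 + 0.23401) = 1/1.81105 = 0.552165

Final: 0.552165


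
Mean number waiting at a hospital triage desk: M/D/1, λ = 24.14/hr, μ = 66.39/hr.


ρ = 24.14/66.39 = 0.3636
M/D/1: Lq = ρ²/(2(1−ρ)) = 0.1322/(2·0.6364) = 0.10388

Final: 0.10388


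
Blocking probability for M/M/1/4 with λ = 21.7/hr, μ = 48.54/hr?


ρ = λ/μ = 21.7/48.54 = 0.4471
P_K = (1−ρ)ρ^K/(1−ρ^(K+1)) = (0.5529·0.039943)/(1 − 0.017857)
= 0.022086/0.982143 = 0.022488

Final: 0.022488


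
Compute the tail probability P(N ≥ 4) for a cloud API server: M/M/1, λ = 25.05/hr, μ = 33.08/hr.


ρ = 25.05/33.08 = 0.7573
P(N ≥ n) = ρ^n = 0.7573^4 = 0.328828

Final: 0.328828


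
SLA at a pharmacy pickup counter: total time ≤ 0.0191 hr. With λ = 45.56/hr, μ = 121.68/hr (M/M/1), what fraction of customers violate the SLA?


W ~ Exponential(μ−λ) for M/M/1.
μ − λ = 121.68 − 45.56 = 76.1200
P(W > t) = e^{−(μ−λ)t} = e^{−1.4539} = 0.233659

Final: 0.233659


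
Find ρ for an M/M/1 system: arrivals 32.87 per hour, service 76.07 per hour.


ρ = λ/μ = 32.87/76.07 = 0.4321

Final: 0.4321


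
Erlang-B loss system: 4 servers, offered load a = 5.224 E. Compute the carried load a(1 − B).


B(4,5.224) = 0.415630 (Erlang-B)
Carried load = a(1 − B) = 5.224·(1 − 0.415630) = 5.224·0.584370 = 3.0527 E

Final: 3.0527 Erlangs


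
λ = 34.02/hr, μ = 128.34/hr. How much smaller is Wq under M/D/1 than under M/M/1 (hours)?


ρ = 34.02/128.34 = 0.2651
Wq(M/M/1) = ρ/(μ−λ) = 0.2651/94.32 = 0.002810 hr
Wq(M/D/1) = ρ/(2(μ−λ)) = 0.001405 hr
Savings = 0.002810 − 0.001405 = 0.001405 hr

Final: 0.001405 hr


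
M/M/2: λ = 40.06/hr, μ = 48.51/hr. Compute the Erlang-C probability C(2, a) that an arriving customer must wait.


a = λ/μ = 0.8258; ρ = a/2 = 0.4129
P₀ = 0.415524 (from M/M/c formula)
C(c,a) = [a^c/(c!(1−ρ))]·P₀ = [0.68196/(2·0.5871)]·0.415524
= 0.58079·0.415524 = 0.241333

Final: 0.241333


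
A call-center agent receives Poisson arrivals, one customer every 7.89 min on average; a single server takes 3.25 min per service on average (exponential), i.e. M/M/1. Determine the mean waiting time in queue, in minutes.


λ = 60/7.89 = 7.6046 /hr
μ = 60/3.25 = 18.4615 /hr
ρ = λ/μ = 7.6046/18.4615 = 0.4119
Wq = ρ/(μ−λ) = 0.4119/(18.4615−7.6046) = 0.03794 hr
In minutes: 0.03794·60 = 2.276 min

Final: 2.276 min


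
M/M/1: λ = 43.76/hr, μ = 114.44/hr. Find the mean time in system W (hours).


W = 1/(μ−λ) = 1/(114.44 − 43.76) = 1/70.68 = 0.01415 hr

Final: 0.01415 hr


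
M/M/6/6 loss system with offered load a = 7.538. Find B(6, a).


B(c,a) = (a^c/c!) / Σ_{k=0}^{c} a^k/k!
a^6/6! = 254.802862
Σ terms (k=0..6): 1.00000 + 7.53800 + 28.41072 + 71.38667 + 134.52819 + 202.81470 + 254.80286 = 700.481141
B = 254.802862/700.481141 = 0.363754

Final: 0.363754


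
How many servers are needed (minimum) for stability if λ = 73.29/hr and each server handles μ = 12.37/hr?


Stability requires cμ > λ ⇔ c > λ/μ.
λ/μ = 73.29/12.37 = 5.9248
Minimum integer c = ⌊5.9248⌋ + 1 = 6
Check: 6·12.37 = 74.22 > 73.29, while 5·12.37 = 61.85 ≤ 73.29

Final: 6 servers


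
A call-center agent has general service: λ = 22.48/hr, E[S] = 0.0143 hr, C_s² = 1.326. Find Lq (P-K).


ρ = λ·E[S] = 22.48·0.0143 = 0.3215
Lq = ρ²(1+C_s²)/(2(1−ρ)) = 0.1033·(1+1.326)/(2·0.6785)
= 0.1033·2.3260/1.3571 = 0.17712

Final: 0.17712


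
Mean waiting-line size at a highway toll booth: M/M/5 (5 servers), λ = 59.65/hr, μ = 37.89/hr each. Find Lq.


a = λ/μ = 1.5743; ρ = a/5 = 0.3149
P₀ = 0.206725
Lq = P₀·a^c·ρ / (c!·(1−ρ)²) = 0.206725·9.67006·0.3149/(120·0.46942)
= 0.01117

Final: 0.01117


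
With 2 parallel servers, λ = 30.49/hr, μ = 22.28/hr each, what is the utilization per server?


ρ = λ/(cμ) = 30.49/(2·22.28) = 30.49/44.56 = 0.6842

Final: 0.6842


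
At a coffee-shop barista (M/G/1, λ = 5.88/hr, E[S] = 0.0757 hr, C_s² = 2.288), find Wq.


ρ = λ·E[S] = 5.88·0.0757 = 0.4451
E[S²] = E[S]²(1+C_s²) = 0.0757²·(1+2.288) = 0.018842
Wq = λ·E[S²]/(2(1−ρ)) = 5.88·0.018842/(2·0.5549) = 0.09983 hr

Final: 0.09983 hr


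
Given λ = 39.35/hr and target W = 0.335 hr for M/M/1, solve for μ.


W = 1/(μ−λ) ⇒ μ − λ = 1/W = 1/0.335 = 2.9851
μ = λ + 1/W = 39.35 + 2.9851 = 42.3351 per hr

Final: 42.3351 /hr


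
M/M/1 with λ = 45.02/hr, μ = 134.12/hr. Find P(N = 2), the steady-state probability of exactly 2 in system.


ρ = 45.02/134.12 = 0.3357
P_n = (1−ρ)·ρ^n = (1 − 0.3357)·0.3357^2 = 0.6643·0.112674 = 0.074853

Final: 0.074853


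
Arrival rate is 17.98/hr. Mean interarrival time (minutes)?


Mean interarrival time = 1/λ = 1/17.98 hour = 0.05562 hour
In minutes: 0.05562 × 60 = 3.3370 min

Final: 3.3370 min


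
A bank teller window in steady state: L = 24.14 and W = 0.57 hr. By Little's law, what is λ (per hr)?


λ = L/W = 24.14/0.57 = 42.3509 /hr

Final: 42.3509 /hr


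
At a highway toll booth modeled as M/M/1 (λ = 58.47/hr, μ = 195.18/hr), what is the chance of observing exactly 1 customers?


ρ = 58.47/195.18 = 0.2996
P_n = (1−ρ)·ρ^n = (1 − 0.2996)·0.2996^1 = 0.7004·0.299570 = 0.209828

Final: 0.209828


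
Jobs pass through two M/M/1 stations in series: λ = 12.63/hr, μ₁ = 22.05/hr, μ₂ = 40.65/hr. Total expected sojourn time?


Each node sees arrival rate λ = 12.63/hr (tandem ⇒ throughput preserved).
W₁ = 1/(μ₁−λ) = 1/(22.05−12.63) = 0.10616 hr
W₂ = 1/(μ₂−λ) = 1/(40.65−12.63) = 0.03569 hr
W_total = W₁ + W₂ = 0.10616 + 0.03569 = 0.14185 hr

Final: 0.14185 hr


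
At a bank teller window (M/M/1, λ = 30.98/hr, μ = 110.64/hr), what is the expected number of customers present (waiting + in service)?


ρ = λ/μ = 30.98/110.64 = 0.2800
L = ρ/(1−ρ) = 0.2800/(1 − 0.2800) = 0.2800/0.7200 = 0.3889

Final: 0.3889


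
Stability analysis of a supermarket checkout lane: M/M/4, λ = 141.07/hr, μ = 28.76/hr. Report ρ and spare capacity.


Total capacity cμ = 4·28.76 = 115.04/hr
ρ = λ/(cμ) = 141.07/115.04 = 1.2263
Stable ⇔ ρ < 1: NO
Spare capacity = cμ − λ = 115.04 − 141.07 = -26.03/hr

Final: ρ = 1.2263; unstable; margin = -26.03/hr


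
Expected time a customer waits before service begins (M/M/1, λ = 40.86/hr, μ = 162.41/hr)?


ρ = 40.86/162.41 = 0.2516
Wq = ρ/(μ−λ) = 0.2516/(162.41 − 40.86) = 0.2516/121.55 = 0.002070 hr

Final: 0.002070 hr


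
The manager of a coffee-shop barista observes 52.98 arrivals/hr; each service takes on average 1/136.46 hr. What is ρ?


ρ = λ/μ = 52.98/136.46 = 0.3882

Final: 0.3882


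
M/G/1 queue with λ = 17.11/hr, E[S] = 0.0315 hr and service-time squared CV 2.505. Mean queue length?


ρ = λ·E[S] = 17.11·0.0315 = 0.5390
Lq = ρ²(1+C_s²)/(2(1−ρ)) = 0.2905·(1+2.505)/(2·0.4610)
= 0.2905·3.5050/0.9221 = 1.10419

Final: 1.10419


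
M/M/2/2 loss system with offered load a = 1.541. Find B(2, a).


B(c,a) = (a^c/c!) / Σ_{k=0}^{c} a^k/k!
a^2/2! = 1.187340
Σ terms (k=0..2): 1.00000 + 1.54100 + 1.18734 = 3.728340
B = 1.187340/3.728340 = 0.318464

Final: 0.318464


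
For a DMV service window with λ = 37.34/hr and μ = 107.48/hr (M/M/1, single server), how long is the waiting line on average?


ρ = 37.34/107.48 = 0.3474
Lq = ρ²/(1−ρ) = 0.1207/0.6526 = 0.1850

Final: 0.1850


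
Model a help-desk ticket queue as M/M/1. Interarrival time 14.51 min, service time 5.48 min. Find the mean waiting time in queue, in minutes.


λ = 60/14.51 = 4.1351 /hr
μ = 60/5.48 = 10.9489 /hr
ρ = λ/μ = 4.1351/10.9489 = 0.3777
Wq = ρ/(μ−λ) = 0.3777/(10.9489−4.1351) = 0.05543 hr
In minutes: 0.05543·60 = 3.326 min

Final: 3.326 min


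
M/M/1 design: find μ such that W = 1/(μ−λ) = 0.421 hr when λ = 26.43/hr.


W = 1/(μ−λ) ⇒ μ − λ = 1/W = 1/0.421 = 2.3753
μ = λ + 1/W = 26.43 + 2.3753 = 28.8053 per hr

Final: 28.8053 /hr


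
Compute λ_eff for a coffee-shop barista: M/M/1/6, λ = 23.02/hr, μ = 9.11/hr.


ρ = 2.5269; P_K = (1−ρ)ρ^6/(1−ρ^7) = 0.605177
λ_eff = λ(1 − P_K) = 23.02·(1 − 0.605177) = 23.02·0.394823 = 9.0888 /hr

Final: 9.0888 /hr


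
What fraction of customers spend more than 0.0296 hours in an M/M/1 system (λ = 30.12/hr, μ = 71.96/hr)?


W ~ Exponential(μ−λ) for M/M/1.
μ − λ = 71.96 − 30.12 = 41.8400
P(W > t) = e^{−(μ−λ)t} = e^{−1.2385} = 0.289829

Final: 0.289829


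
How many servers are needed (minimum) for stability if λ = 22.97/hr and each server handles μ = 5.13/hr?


Stability requires cμ > λ ⇔ c > λ/μ.
λ/μ = 22.97/5.13 = 4.4776
Minimum integer c = ⌊4.4776⌋ + 1 = 5
Check: 5·5.13 = 25.65 > 22.97, while 4·5.13 = 20.52 ≤ 22.97

Final: 5 servers


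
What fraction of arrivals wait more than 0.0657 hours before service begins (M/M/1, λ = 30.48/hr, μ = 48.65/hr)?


ρ = 30.48/48.65 = 0.6265
P(Wq > t) = ρ·e^{−(μ−λ)t} = 0.6265·e^{−1.1938}
= 0.6265·0.303077 = 0.189882

Final: 0.189882


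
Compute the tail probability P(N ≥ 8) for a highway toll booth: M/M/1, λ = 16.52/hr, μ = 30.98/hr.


ρ = 16.52/30.98 = 0.5332
P(N ≥ n) = ρ^n = 0.5332^8 = 0.006538

Final: 0.006538


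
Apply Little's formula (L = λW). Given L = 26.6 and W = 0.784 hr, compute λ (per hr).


λ = L/W = 26.6/0.784 = 33.9286 /hr

Final: 33.9286 /hr


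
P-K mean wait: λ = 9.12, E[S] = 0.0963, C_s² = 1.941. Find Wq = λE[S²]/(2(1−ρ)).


ρ = λ·E[S] = 9.12·0.0963 = 0.8783
E[S²] = E[S]²(1+C_s²) = 0.0963²·(1+1.941) = 0.027274
Wq = λ·E[S²]/(2(1−ρ)) = 9.12·0.027274/(2·0.1217) = 1.02156 hr

Final: 1.02156 hr


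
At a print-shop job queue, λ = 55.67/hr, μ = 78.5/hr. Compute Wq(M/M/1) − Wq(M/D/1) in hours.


ρ = 55.67/78.5 = 0.7092
Wq(M/M/1) = ρ/(μ−λ) = 0.7092/22.83 = 0.03106 hr
Wq(M/D/1) = ρ/(2(μ−λ)) = 0.01553 hr
Savings = 0.03106 − 0.01553 = 0.01553 hr

Final: 0.01553 hr


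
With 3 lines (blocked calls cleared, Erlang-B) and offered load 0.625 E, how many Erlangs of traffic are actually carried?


B(3,0.625) = 0.021865 (Erlang-B)
Carried load = a(1 − B) = 0.625·(1 − 0.021865) = 0.625·0.978135 = 0.6113 E

Final: 0.6113 Erlangs


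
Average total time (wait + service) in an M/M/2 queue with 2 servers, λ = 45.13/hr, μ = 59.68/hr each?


a = 0.7562; ρ = 0.3781; P₀ = 0.451274
Lq = P₀·a^c·ρ/(c!(1−ρ)²) = 0.12614
Wq = Lq/λ = 0.12614/45.13 = 0.002795 hr
W = Wq + 1/μ = 0.002795 + 0.01676 = 0.01955 hr

Final: 0.01955 hr


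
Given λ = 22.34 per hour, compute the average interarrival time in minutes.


Mean interarrival time = 1/λ = 1/22.34 hour = 0.04476 hour
In minutes: 0.04476 × 60 = 2.6858 min

Final: 2.6858 min


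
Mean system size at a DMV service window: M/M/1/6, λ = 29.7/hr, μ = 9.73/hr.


ρ = 29.7/9.73 = 3.0524
L = ρ[1 − (K+1)ρ^K + Kρ^(K+1)] / [(1−ρ)(1−ρ^(K+1))]
Numerator: 3.0524·(1 − 7·808.838200 + 6·2468.910026) = 27937.513338
Denominator: (-2.0524)·(-2467.910026) = 5065.176076
L = 27937.513338/5065.176076 = 5.5156

Final: 5.5156


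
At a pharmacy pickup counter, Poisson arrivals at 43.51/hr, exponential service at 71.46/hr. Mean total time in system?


W = 1/(μ−λ) = 1/(71.46 − 43.51) = 1/27.95 = 0.03578 hr

Final: 0.03578 hr


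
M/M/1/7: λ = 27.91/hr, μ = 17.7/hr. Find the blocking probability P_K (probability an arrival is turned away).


ρ = λ/μ = 27.91/17.7 = 1.5768
P_K = (1−ρ)ρ^K/(1−ρ^(K+1)) = (-0.5768·24.238514)/(1 − 38.220165)
= -13.981651/-37.220165 = 0.375647

Final: 0.375647


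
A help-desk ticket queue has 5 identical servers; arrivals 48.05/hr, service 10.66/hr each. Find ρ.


ρ = λ/(cμ) = 48.05/(5·10.66) = 48.05/53.30 = 0.9015

Final: 0.9015


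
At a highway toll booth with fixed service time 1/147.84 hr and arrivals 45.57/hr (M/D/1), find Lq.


ρ = 45.57/147.84 = 0.3082
M/D/1: Lq = ρ²/(2(1−ρ)) = 0.09501/(2·0.6918) = 0.06867

Final: 0.06867


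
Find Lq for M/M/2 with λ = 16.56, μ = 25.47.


a = λ/μ = 0.6502; ρ = a/2 = 0.3251
P₀ = 0.509333
Lq = P₀·a^c·ρ / (c!·(1−ρ)²) = 0.509333·0.42273·0.3251/(2·0.45551)
= 0.07683

Final: 0.07683


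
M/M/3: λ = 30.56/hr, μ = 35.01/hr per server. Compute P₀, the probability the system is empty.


a = λ/μ = 30.56/35.01 = 0.8729; ρ = a/c = 0.2910
Σ_{k=0}^{2} a^k/k! (terms k=0..2) = 1.00000 + 0.87289 + 0.38097 = 2.25386
Tail: a^3/(3!(1−ρ)) = 0.66510/(6·0.7090) = 0.15634
P₀ = 1/(2.25386 + 0.15634) = 1/2.41020 = 0.414903

Final: 0.414903


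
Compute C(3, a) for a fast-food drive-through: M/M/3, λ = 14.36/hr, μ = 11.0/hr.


a = λ/μ = 1.3055; ρ = a/3 = 0.4352
P₀ = 0.262191 (from M/M/c formula)
C(c,a) = [a^c/(c!(1−ρ))]·P₀ = [2.22477/(6·0.5648)]·0.262191
= 0.65645·0.262191 = 0.172116

Final: 0.172116


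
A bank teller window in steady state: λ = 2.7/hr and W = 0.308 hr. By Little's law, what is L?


L = λW = 2.7·0.308 = 0.8316

Final: 0.8316


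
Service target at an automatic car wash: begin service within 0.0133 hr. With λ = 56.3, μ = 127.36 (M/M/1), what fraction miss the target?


ρ = 56.3/127.36 = 0.4421
P(Wq > t) = ρ·e^{−(μ−λ)t} = 0.4421·e^{−0.9451}
= 0.4421·0.388641 = 0.171801

Final: 0.171801


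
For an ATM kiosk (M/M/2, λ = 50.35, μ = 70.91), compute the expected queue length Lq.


a = λ/μ = 0.7101; ρ = a/2 = 0.3550
P₀ = 0.475985
Lq = P₀·a^c·ρ / (c!·(1−ρ)²) = 0.475985·0.50418·0.3550/(2·0.41599)
= 0.10241

Final: 0.10241


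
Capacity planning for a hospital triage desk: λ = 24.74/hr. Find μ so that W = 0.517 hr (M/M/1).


W = 1/(μ−λ) ⇒ μ − λ = 1/W = 1/0.517 = 1.9342
μ = λ + 1/W = 24.74 + 1.9342 = 26.6742 per hr

Final: 26.6742 /hr


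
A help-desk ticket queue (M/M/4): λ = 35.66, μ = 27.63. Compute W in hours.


a = 1.2906; ρ = 0.3227; P₀ = 0.273788
Lq = P₀·a^c·ρ/(c!(1−ρ)²) = 0.02226
Wq = Lq/λ = 0.02226/35.66 = 0.0006242 hr
W = Wq + 1/μ = 0.0006242 + 0.03619 = 0.03682 hr

Final: 0.03682 hr


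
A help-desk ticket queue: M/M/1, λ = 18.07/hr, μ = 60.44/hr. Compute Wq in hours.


ρ = 18.07/60.44 = 0.2990
Wq = ρ/(μ−λ) = 0.2990/(60.44 − 18.07) = 0.2990/42.37 = 0.007056 hr

Final: 0.007056 hr


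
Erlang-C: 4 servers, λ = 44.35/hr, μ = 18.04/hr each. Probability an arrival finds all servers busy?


a = λ/μ = 2.4584; ρ = a/4 = 0.6146
P₀ = 0.077483 (from M/M/c formula)
C(c,a) = [a^c/(c!(1−ρ))]·P₀ = [36.52821/(24·0.3854)]·0.077483
= 3.94923·0.077483 = 0.306000

Final: 0.306000


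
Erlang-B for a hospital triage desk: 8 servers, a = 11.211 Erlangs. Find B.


B(c,a) = (a^c/c!) / Σ_{k=0}^{c} a^k/k!
a^8/8! = 6189.196868
Σ terms (k=0..8): 1.00000 + 11.21100 + 62.84326 + 234.84526 + 658.21257 + 1475.84421 + 2757.61491 + 4416.51726 + 6189.19687 = 15807.285339
B = 6189.196868/15807.285339 = 0.391541

Final: 0.391541


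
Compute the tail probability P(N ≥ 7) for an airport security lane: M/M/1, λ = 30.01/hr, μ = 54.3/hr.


ρ = 30.01/54.3 = 0.5527
P(N ≥ n) = ρ^n = 0.5527^7 = 0.015749

Final: 0.015749


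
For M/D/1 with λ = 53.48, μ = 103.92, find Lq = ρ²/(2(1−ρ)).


ρ = 53.48/103.92 = 0.5146
M/D/1: Lq = ρ²/(2(1−ρ)) = 0.2648/(2·0.4854) = 0.27282

Final: 0.27282


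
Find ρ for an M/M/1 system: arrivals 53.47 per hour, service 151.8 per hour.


ρ = λ/μ = 53.47/151.8 = 0.3522

Final: 0.3522


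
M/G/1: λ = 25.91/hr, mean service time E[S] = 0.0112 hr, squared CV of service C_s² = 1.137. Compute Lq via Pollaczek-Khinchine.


ρ = λ·E[S] = 25.91·0.0112 = 0.2902
Lq = ρ²(1+C_s²)/(2(1−ρ)) = 0.08421·(1+1.137)/(2·0.7098)
= 0.08421·2.1370/1.4196 = 0.12677

Final: 0.12677


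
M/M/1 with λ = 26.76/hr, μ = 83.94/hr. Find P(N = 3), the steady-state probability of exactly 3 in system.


ρ = 26.76/83.94 = 0.3188
P_n = (1−ρ)·ρ^n = (1 − 0.3188)·0.3188^3 = 0.6812·0.032400 = 0.022071

Final: 0.022071


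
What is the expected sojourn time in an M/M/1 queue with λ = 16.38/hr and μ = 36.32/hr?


W = 1/(μ−λ) = 1/(36.32 − 16.38) = 1/19.94 = 0.05015 hr

Final: 0.05015 hr


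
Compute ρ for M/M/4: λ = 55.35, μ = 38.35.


ρ = λ/(cμ) = 55.35/(4·38.35) = 55.35/153.40 = 0.3608

Final: 0.3608


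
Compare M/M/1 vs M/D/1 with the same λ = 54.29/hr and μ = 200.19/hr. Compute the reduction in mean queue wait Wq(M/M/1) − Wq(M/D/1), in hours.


ρ = 54.29/200.19 = 0.2712
Wq(M/M/1) = ρ/(μ−λ) = 0.2712/145.90 = 0.001859 hr
Wq(M/D/1) = ρ/(2(μ−λ)) = 0.0009294 hr
Savings = 0.001859 − 0.0009294 = 0.0009294 hr

Final: 0.0009294 hr


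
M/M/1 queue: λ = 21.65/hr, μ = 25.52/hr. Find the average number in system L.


ρ = λ/μ = 21.65/25.52 = 0.8484
L = ρ/(1−ρ) = 0.8484/(1 − 0.8484) = 0.8484/0.1516 = 5.5943

Final: 5.5943


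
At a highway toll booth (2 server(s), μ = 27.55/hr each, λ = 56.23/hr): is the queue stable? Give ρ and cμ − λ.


Total capacity cμ = 2·27.55 = 55.10/hr
ρ = λ/(cμ) = 56.23/55.10 = 1.0205
Stable ⇔ ρ < 1: NO
Spare capacity = cμ − λ = 55.10 − 56.23 = -1.13/hr

Final: ρ = 1.0205; unstable; margin = -1.13/hr


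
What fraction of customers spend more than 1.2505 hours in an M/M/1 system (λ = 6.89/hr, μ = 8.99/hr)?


W ~ Exponential(μ−λ) for M/M/1.
μ − λ = 8.99 − 6.89 = 2.1000
P(W > t) = e^{−(μ−λ)t} = e^{−2.6261} = 0.072364

Final: 0.072364


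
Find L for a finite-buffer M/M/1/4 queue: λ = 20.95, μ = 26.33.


ρ = 20.95/26.33 = 0.7957
L = ρ[1 − (K+1)ρ^K + Kρ^(K+1)] / [(1−ρ)(1−ρ^(K+1))]
Numerator: 0.7957·(1 − 5·0.400805 + 4·0.318908) = 0.216112
Denominator: (0.2043)·(0.681092) = 0.139167
L = 0.216112/0.139167 = 1.5529

Final: 1.5529


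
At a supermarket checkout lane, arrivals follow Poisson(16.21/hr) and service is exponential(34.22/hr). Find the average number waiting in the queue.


ρ = 16.21/34.22 = 0.4737
Lq = ρ²/(1−ρ) = 0.2244/0.5263 = 0.4264

Final: 0.4264


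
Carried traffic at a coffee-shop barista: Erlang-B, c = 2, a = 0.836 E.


B(2,0.836) = 0.159898 (Erlang-B)
Carried load = a(1 − B) = 0.836·(1 − 0.159898) = 0.836·0.840102 = 0.7023 E

Final: 0.7023 Erlangs


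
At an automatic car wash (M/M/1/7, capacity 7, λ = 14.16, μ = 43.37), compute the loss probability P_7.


ρ = λ/μ = 14.16/43.37 = 0.3265
P_K = (1−ρ)ρ^K/(1−ρ^(K+1)) = (0.6735·0.0003955)/(1 − 0.0001291)
= 0.0002664/0.999871 = 0.0002664

Final: 0.0002664


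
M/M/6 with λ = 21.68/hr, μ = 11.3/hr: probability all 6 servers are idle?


a = λ/μ = 21.68/11.3 = 1.9186; ρ = a/c = 0.3198
Σ_{k=0}^{5} a^k/k! (terms k=0..5) = 1.00000 + 1.91858 + 1.84048 + 1.17704 + 0.56456 + 0.21663 = 6.71730
Tail: a^6/(6!(1−ρ)) = 49.87524/(720·0.6802) = 0.10183
P₀ = 1/(6.71730 + 0.10183) = 1/6.81914 = 0.146646

Final: 0.146646


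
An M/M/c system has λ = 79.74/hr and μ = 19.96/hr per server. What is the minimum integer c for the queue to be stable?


Stability requires cμ > λ ⇔ c > λ/μ.
λ/μ = 79.74/19.96 = 3.9950
Minimum integer c = ⌊3.9950⌋ + 1 = 4
Check: 4·19.96 = 79.84 > 79.74, while 3·19.96 = 59.88 ≤ 79.74

Final: 4 servers


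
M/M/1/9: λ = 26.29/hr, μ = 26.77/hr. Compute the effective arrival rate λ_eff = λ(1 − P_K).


ρ = 0.9821; P_K = (1−ρ)ρ^9/(1−ρ^10) = 0.092056
λ_eff = λ(1 − P_K) = 26.29·(1 − 0.092056) = 26.29·0.907944 = 23.8698 /hr

Final: 23.8698 /hr


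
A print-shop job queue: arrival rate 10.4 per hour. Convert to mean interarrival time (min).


Mean interarrival time = 1/λ = 1/10.4 hour = 0.09615 hour
In minutes: 0.09615 × 60 = 5.7692 min

Final: 5.7692 min


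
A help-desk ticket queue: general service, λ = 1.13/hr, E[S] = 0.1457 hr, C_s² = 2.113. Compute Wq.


ρ = λ·E[S] = 1.13·0.1457 = 0.1646
E[S²] = E[S]²(1+C_s²) = 0.1457²·(1+2.113) = 0.066084
Wq = λ·E[S²]/(2(1−ρ)) = 1.13·0.066084/(2·0.8354) = 0.04470 hr

Final: 0.04470 hr


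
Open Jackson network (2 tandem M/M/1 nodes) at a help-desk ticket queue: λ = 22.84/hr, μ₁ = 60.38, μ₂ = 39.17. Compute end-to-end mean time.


Each node sees arrival rate λ = 22.84/hr (tandem ⇒ throughput preserved).
W₁ = 1/(μ₁−λ) = 1/(60.38−22.84) = 0.02664 hr
W₂ = 1/(μ₂−λ) = 1/(39.17−22.84) = 0.06124 hr
W_total = W₁ + W₂ = 0.02664 + 0.06124 = 0.08788 hr

Final: 0.08788 hr


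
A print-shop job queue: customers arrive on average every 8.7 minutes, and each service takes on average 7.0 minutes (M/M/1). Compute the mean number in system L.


λ = 60/8.7 = 6.8966 /hr
μ = 60/7.0 = 8.5714 /hr
ρ = λ/μ = 6.8966/8.5714 = 0.8046
L = ρ/(1−ρ) = 0.8046/0.1954 = 4.1176

Final: 4.1176


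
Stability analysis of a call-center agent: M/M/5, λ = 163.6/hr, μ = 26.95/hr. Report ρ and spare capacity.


Total capacity cμ = 5·26.95 = 134.75/hr
ρ = λ/(cμ) = 163.6/134.75 = 1.2141
Stable ⇔ ρ < 1: NO
Spare capacity = cμ − λ = 134.75 − 163.6 = -28.85/hr

Final: ρ = 1.2141; unstable; margin = -28.85/hr


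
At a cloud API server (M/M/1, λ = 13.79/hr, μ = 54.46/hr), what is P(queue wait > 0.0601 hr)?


ρ = 13.79/54.46 = 0.2532
P(Wq > t) = ρ·e^{−(μ−λ)t} = 0.2532·e^{−2.4443}
= 0.2532·0.086790 = 0.021976

Final: 0.021976


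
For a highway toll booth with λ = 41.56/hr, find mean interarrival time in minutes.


Mean interarrival time = 1/λ = 1/41.56 hour = 0.02406 hour
In minutes: 0.02406 × 60 = 1.4437 min

Final: 1.4437 min


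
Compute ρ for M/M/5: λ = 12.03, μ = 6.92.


ρ = λ/(cμ) = 12.03/(5·6.92) = 12.03/34.60 = 0.3477

Final: 0.3477


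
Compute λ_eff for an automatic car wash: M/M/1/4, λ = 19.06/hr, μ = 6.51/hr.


ρ = 2.9278; P_K = (1−ρ)ρ^4/(1−ρ^5) = 0.661522
λ_eff = λ(1 − P_K) = 19.06·(1 − 0.661522) = 19.06·0.338478 = 6.4514 /hr

Final: 6.4514 /hr


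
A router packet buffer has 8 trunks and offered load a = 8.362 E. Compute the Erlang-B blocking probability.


B(c,a) = (a^c/c!) / Σ_{k=0}^{c} a^k/k!
a^8/8! = 592.871785
Σ terms (k=0..8): 1.00000 + 8.36200 + 34.96152 + 97.44942 + 203.71800 + 340.69799 + 474.81943 + 567.20573 + 592.87178 = 2321.085871
B = 592.871785/2321.085871 = 0.255429

Final: 0.255429


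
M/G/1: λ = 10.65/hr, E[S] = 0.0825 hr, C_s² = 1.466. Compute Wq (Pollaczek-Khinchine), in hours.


ρ = λ·E[S] = 10.65·0.0825 = 0.8786
E[S²] = E[S]²(1+C_s²) = 0.0825²·(1+1.466) = 0.016784
Wq = λ·E[S²]/(2(1−ρ)) = 10.65·0.016784/(2·0.1214) = 0.73636 hr

Final: 0.73636 hr


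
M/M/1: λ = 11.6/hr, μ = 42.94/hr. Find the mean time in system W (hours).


W = 1/(μ−λ) = 1/(42.94 − 11.6) = 1/31.34 = 0.03191 hr

Final: 0.03191 hr


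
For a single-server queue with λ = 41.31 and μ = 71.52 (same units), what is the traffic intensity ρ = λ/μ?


ρ = λ/μ = 41.31/71.52 = 0.5776

Final: 0.5776


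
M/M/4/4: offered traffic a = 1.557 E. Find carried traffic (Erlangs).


B(4,1.557) = 0.052739 (Erlang-B)
Carried load = a(1 − B) = 1.557·(1 − 0.052739) = 1.557·0.947261 = 1.4749 E

Final: 1.4749 Erlangs


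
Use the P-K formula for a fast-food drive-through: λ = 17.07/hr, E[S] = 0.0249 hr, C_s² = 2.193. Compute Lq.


ρ = λ·E[S] = 17.07·0.0249 = 0.4250
Lq = ρ²(1+C_s²)/(2(1−ρ)) = 0.1807·(1+2.193)/(2·0.5750)
= 0.1807·3.1930/1.1499 = 0.50165

Final: 0.50165
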